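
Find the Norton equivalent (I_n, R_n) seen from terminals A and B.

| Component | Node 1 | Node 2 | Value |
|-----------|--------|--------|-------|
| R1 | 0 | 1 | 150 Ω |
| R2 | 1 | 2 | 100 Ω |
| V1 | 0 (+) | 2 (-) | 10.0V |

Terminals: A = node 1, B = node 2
Find the Thévenin equivalent first; then I_n = V_th/R_th and R_n = R_th.
Step 1 — V_th is the open-circuit voltage V_A - V_B (nothing connected across the terminals).
Nodal analysis, taking node 2 as the 0 V reference.
Source V1 fixes V_0 = 10 V.
KCL at each unknown node (sum of currents leaving = 0; resistances in Ω):
  Node 1: (V_1 - 10)/150 + (V_1 - 0)/100 = 0
Collecting terms: 0.01667 × V_1 = 0.06667  =>  V_1 = 4 V
V_th = V_1 - V_2 = 4 - 0 = 4 V
Step 2 — R_th: zero the source — replace V1 by a short circuit (node 2 merges into node 0) — and find the resistance seen between A (node 1) and B (node 0).
Reduce the network between node 1 (A) and node 0 (B) by series/parallel combination:
  Rp1 = R1 ‖ R2 (parallel, both between nodes 0 and 1) = 1/(1/150 + 1/100) = 60 Ω
R_th = 60 Ω
I_n = V_th/R_th = 4/60 = 0.06667 A, and R_n = R_th = 60 Ω

Final answer: I_n = 0.06667 A, R_n = 60 Ω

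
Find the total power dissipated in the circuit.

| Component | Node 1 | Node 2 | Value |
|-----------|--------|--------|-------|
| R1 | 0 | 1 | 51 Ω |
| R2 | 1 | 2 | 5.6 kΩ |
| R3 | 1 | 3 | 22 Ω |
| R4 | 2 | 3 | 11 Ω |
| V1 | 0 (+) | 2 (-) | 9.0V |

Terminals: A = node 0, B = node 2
Nodal analysis, taking node 2 as the 0 V reference.
Source V1 fixes V_0 = 9 V.
KCL at each unknown node (sum of currents leaving = 0; resistances in Ω):
  Node 1: (V_1 - 9)/51 + (V_1 - 0)/5600 + (V_1 - V_3)/22 = 0
  Node 3: (V_3 - V_1)/22 + (V_3 - 0)/11 = 0
Collecting terms (coefficients in siemens):
  0.06524·V_1 - 0.04545·V_3 = 0.1765
  0.1364·V_3 - 0.04545·V_1 = 0
Determinant D = (0.06524)(0.1364) - (-0.04545)(-0.04545) = 0.00683
V_1 = [(0.1765)(0.1364) - (-0.04545)(0)]/D = 3.523 V
V_3 = [(0.06524)(0) - (0.1765)(-0.04545)]/D = 1.174 V
Power in each resistor, P = (ΔV)²/R:
  P_R1 = (9 - 3.523)²/51 = 0.5882 W
  P_R2 = (3.523 - 0)²/5600 = 0.002216 W
  P_R3 = (3.523 - 1.174)²/22 = 0.2508 W
  P_R4 = (0 - 1.174)²/11 = 0.1254 W
P_total = P_R1 + P_R2 + P_R3 + P_R4 = 0.9665 W

Final answer: 0.9665 W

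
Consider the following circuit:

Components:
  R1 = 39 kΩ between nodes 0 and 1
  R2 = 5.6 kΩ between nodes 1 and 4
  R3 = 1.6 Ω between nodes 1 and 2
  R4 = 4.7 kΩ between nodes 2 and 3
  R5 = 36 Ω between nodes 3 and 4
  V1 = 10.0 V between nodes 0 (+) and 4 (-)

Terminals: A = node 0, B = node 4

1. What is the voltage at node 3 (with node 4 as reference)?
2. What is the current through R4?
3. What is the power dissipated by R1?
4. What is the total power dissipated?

Nodal analysis, taking node 4 as the 0 V reference.
Source V1 fixes V_0 = 10 V.
KCL at each unknown node (sum of currents leaving = 0; resistances in Ω):
  Node 1: (V_1 - 10)/39000 + (V_1 - 0)/5600 + (V_1 - V_2)/1.6 = 0
  Node 2: (V_2 - V_1)/1.6 + (V_2 - V_3)/4700 = 0
  Node 3: (V_3 - V_2)/4700 + (V_3 - 0)/36 = 0
Collecting terms (coefficients in siemens):
  0.6252·V_1 - 0.625·V_2 = 0.0002564
  0.6252·V_2 - 0.625·V_1 - 0.0002128·V_3 = 0
  0.02799·V_3 - 0.0002128·V_2 = 0
Solving these 3 simultaneous equations (Gaussian elimination) gives:
  V_1 = 0.6174 V, V_2 = 0.6172 V, V_3 = 0.004692 V
Part 1:
  Read off the nodal solution: V_3 = 0.004692 V
Part 2:
  I_R4 = (V_2 - V_3)/R4 = (0.6172 - 0.004692)/4700 = 0.0001303 A
  Magnitude: I_R4 = 0.0001303 A
Part 3:
  I_R1 = (V_0 - V_1)/R1 = (10 - 0.6174)/39000 = 0.0002406 A
  P_R1 = I_R1² × R1 = (0.0002406)² × 39000 = 0.002257 W
Part 4:
  Power in each resistor, P = (ΔV)²/R:
    P_R1 = (10 - 0.6174)²/39000 = 0.002257 W
    P_R2 = (0.6174 - 0)²/5600 = 0.00006807 W
    P_R3 = (0.6174 - 0.6172)²/1.6 = 0.00000002718 W
    P_R4 = (0.6172 - 0.004692)²/4700 = 0.00007983 W
    P_R5 = (0.004692 - 0)²/36 = 0.0000006114 W
  P_total = P_R1 + P_R2 + P_R3 + P_R4 + P_R5 = 0.002406 W

Final answers:
1. V_3 = 0.004692 V
2. I_R4 = 0.0001303 A
3. P_R1 = 0.002257 W
4. P_total = 0.002406 W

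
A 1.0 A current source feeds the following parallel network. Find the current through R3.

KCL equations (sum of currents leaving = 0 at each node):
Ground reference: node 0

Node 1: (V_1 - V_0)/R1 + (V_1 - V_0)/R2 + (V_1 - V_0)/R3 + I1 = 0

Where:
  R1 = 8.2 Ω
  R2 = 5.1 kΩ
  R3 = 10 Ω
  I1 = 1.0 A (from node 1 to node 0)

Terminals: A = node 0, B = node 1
All resistors sit directly between nodes 0 and 1, so they are in parallel and share one voltage V; the full source current 1 A splits among them.
1/R_par = 1/8.2 + 1/5100 + 1/10 = 0.2221 S  =>  R_par = 4.502 Ω
V = I × R_par = 1 × 4.502 = 4.502 V
I_R3 = V/R3 = 4.502/10 = 0.4502 A

Final answer: 0.4502 A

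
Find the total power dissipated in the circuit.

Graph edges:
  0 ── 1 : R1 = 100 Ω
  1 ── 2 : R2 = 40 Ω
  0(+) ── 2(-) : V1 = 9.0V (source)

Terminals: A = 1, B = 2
Nodal analysis, taking node 2 as the 0 V reference.
Source V1 fixes V_0 = 9 V.
KCL at each unknown node (sum of currents leaving = 0; resistances in Ω):
  Node 1: (V_1 - 9)/100 + (V_1 - 0)/40 = 0
Collecting terms: 0.035 × V_1 = 0.09  =>  V_1 = 2.571 V
Power in each resistor, P = (ΔV)²/R:
  P_R1 = (9 - 2.571)²/100 = 0.4133 W
  P_R2 = (2.571 - 0)²/40 = 0.1653 W
P_total = P_R1 + P_R2 = 0.5786 W

Final answer: 0.5786 W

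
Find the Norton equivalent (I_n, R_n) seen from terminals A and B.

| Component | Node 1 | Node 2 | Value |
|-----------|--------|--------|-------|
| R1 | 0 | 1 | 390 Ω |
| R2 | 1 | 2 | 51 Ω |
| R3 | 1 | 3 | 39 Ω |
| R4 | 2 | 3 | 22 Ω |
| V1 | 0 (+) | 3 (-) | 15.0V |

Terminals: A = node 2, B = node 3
Find the Thévenin equivalent first; then I_n = V_th/R_th and R_n = R_th.
Step 1 — V_th is the open-circuit voltage V_A - V_B (nothing connected across the terminals).
Nodal analysis, taking node 3 as the 0 V reference.
Source V1 fixes V_0 = 15 V.
KCL at each unknown node (sum of currents leaving = 0; resistances in Ω):
  Node 1: (V_1 - 15)/390 + (V_1 - V_2)/51 + (V_1 - 0)/39 = 0
  Node 2: (V_2 - V_1)/51 + (V_2 - 0)/22 = 0
Collecting terms (coefficients in siemens):
  0.04781·V_1 - 0.01961·V_2 = 0.03846
  0.06506·V_2 - 0.01961·V_1 = 0
Determinant D = (0.04781)(0.06506) - (-0.01961)(-0.01961) = 0.002726
V_1 = [(0.03846)(0.06506) - (-0.01961)(0)]/D = 0.9179 V
V_2 = [(0.04781)(0) - (0.03846)(-0.01961)]/D = 0.2766 V
V_th = V_2 - V_3 = 0.2766 - 0 = 0.2766 V
Step 2 — R_th: zero the source — replace V1 by a short circuit (node 3 merges into node 0) — and find the resistance seen between A (node 2) and B (node 0).
Reduce the network between node 2 (A) and node 0 (B) by series/parallel combination:
  Rp1 = R1 ‖ R3 (parallel, both between nodes 0 and 1) = 1/(1/390 + 1/39) = 35.45 Ω
  Rs1 = R2 + Rp1 (series, joined only at node 1) = 51 + 35.45 = 86.45 Ω
  Rp2 = R4 ‖ Rs1 (parallel, both between nodes 0 and 2) = 1/(1/22 + 1/86.45) = 17.54 Ω
R_th = 17.54 Ω
I_n = V_th/R_th = 0.2766/17.54 = 0.01577 A, and R_n = R_th = 17.54 Ω

Final answer: I_n = 0.01577 A, R_n = 17.54 Ω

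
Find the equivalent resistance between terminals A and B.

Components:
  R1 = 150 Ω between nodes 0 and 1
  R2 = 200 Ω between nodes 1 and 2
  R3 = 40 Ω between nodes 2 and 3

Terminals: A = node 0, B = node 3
Reduce the network between node 0 (A) and node 3 (B) by series/parallel combination:
  Rs1 = R1 + R2 (series, joined only at node 1) = 150 + 200 = 350 Ω
  Rs2 = R3 + Rs1 (series, joined only at node 2) = 40 + 350 = 390 Ω
R_eq = 390 Ω

Final answer: 390 Ω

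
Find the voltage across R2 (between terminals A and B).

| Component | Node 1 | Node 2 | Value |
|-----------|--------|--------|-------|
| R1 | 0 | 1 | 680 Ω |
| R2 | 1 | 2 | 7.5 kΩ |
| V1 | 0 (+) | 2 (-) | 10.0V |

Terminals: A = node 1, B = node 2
R1 and R2 are in series across V1 (node 0 → node 1 → node 2), and the output A–B is taken across R2, so this is a voltage divider.
Series current: I = V1/(R1 + R2) = 10/(680 + 7500) = 10/8180 = 0.001222 A
V_R2 = I × R2 = V1 × R2/(R1 + R2) = 10 × 7500/8180 = 9.169 V

Final answer: 9.169 V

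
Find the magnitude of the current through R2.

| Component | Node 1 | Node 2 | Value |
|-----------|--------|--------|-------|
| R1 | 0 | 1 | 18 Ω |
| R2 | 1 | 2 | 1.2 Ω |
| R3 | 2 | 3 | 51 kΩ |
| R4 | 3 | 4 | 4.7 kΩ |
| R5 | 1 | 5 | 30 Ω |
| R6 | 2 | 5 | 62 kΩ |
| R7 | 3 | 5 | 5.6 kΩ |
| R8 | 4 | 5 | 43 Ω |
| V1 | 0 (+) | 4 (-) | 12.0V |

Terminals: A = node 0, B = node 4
Nodal analysis, taking node 4 as the 0 V reference.
Source V1 fixes V_0 = 12 V.
KCL at each unknown node (sum of currents leaving = 0; resistances in Ω):
  Node 1: (V_1 - 12)/18 + (V_1 - V_2)/1.2 + (V_1 - V_5)/30 = 0
  Node 2: (V_2 - V_1)/1.2 + (V_2 - V_3)/51000 + (V_2 - V_5)/62000 = 0
  Node 3: (V_3 - V_2)/51000 + (V_3 - 0)/4700 + (V_3 - V_5)/5600 = 0
  Node 5: (V_5 - V_1)/30 + (V_5 - V_2)/62000 + (V_5 - V_3)/5600 + (V_5 - 0)/43 = 0
Collecting terms (coefficients in siemens):
  0.9222·V_1 - 0.8333·V_2 - 0.03333·V_5 = 0.6667
  0.8334·V_2 - 0.8333·V_1 - 0.00001961·V_3 - 0.00001613·V_5 = 0
  0.0004109·V_3 - 0.00001961·V_2 - 0.0001786·V_5 = 0
  0.05678·V_5 - 0.03333·V_1 - 0.00001613·V_2 - 0.0001786·V_3 = 0
Solving these 4 simultaneous equations (Gaussian elimination) gives:
  V_1 = 9.62 V, V_2 = 9.62 V, V_3 = 2.918 V, V_5 = 5.659 V
I_R2 = (V_1 - V_2)/R2 = (9.62 - 9.62)/1.2 = 0.0001953 A
|I_R2| = 0.0001953 A

Final answer: |I_R2| = 0.0001953 A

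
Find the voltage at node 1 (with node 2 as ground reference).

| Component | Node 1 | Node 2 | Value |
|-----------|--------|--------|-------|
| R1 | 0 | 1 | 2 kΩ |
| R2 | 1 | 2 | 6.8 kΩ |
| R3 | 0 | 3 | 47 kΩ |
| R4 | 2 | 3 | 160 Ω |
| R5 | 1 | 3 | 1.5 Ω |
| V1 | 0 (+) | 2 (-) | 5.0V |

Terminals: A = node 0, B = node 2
Nodal analysis, taking node 2 as the 0 V reference.
Source V1 fixes V_0 = 5 V.
KCL at each unknown node (sum of currents leaving = 0; resistances in Ω):
  Node 1: (V_1 - 5)/2000 + (V_1 - 0)/6800 + (V_1 - V_3)/1.5 = 0
  Node 3: (V_3 - 5)/47000 + (V_3 - 0)/160 + (V_3 - V_1)/1.5 = 0
Collecting terms (coefficients in siemens):
  0.6673·V_1 - 0.6667·V_3 = 0.0025
  0.6729·V_3 - 0.6667·V_1 = 0.0001064
Determinant D = (0.6673)(0.6729) - (-0.6667)(-0.6667) = 0.004616
V_1 = [(0.0025)(0.6729) - (-0.6667)(0.0001064)]/D = 0.3798 V
V_3 = [(0.6673)(0.0001064) - (0.0025)(-0.6667)]/D = 0.3764 V
The requested potential is V_1 = 0.3798 V.

Final answer: V_1 = 0.3798 V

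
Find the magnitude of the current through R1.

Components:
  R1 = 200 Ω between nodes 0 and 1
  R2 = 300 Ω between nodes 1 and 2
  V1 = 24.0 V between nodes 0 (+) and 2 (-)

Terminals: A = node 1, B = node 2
Nodal analysis, taking node 2 as the 0 V reference.
Source V1 fixes V_0 = 24 V.
KCL at each unknown node (sum of currents leaving = 0; resistances in Ω):
  Node 1: (V_1 - 24)/200 + (V_1 - 0)/300 = 0
Collecting terms: 0.008333 × V_1 = 0.12  =>  V_1 = 14.4 V
I_R1 = (V_0 - V_1)/R1 = (24 - 14.4)/200 = 0.048 A
|I_R1| = 0.048 A

Final answer: |I_R1| = 0.048 A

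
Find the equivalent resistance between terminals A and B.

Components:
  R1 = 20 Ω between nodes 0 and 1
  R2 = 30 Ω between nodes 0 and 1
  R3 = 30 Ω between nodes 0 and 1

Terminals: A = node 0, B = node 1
Reduce the network between node 0 (A) and node 1 (B) by series/parallel combination:
  Rp1 = R1 ‖ R2 ‖ R3 (parallel, all between nodes 0 and 1) = 1/(1/20 + 1/30 + 1/30) = 8.571 Ω
R_eq = 8.571 Ω

Final answer: 8.571 Ω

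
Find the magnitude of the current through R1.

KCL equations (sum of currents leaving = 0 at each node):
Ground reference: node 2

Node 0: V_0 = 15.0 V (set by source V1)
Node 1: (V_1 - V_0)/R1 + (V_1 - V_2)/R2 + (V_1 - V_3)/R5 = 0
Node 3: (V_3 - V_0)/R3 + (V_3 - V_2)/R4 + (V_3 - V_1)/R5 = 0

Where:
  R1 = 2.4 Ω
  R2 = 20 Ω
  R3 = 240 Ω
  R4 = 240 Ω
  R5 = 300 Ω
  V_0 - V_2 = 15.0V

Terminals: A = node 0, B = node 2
Nodal analysis, taking node 2 as the 0 V reference.
Source V1 fixes V_0 = 15 V.
KCL at each unknown node (sum of currents leaving = 0; resistances in Ω):
  Node 1: (V_1 - 15)/2.4 + (V_1 - 0)/20 + (V_1 - V_3)/300 = 0
  Node 3: (V_3 - 15)/240 + (V_3 - 0)/240 + (V_3 - V_1)/300 = 0
Collecting terms (coefficients in siemens):
  0.47·V_1 - 0.003333·V_3 = 6.25
  0.01167·V_3 - 0.003333·V_1 = 0.0625
Determinant D = (0.47)(0.01167) - (-0.003333)(-0.003333) = 0.005472
V_1 = [(6.25)(0.01167) - (-0.003333)(0.0625)]/D = 13.36 V
V_3 = [(0.47)(0.0625) - (6.25)(-0.003333)]/D = 9.175 V
I_R1 = (V_0 - V_1)/R1 = (15 - 13.36)/2.4 = 0.6821 A
|I_R1| = 0.6821 A

Final answer: |I_R1| = 0.6821 A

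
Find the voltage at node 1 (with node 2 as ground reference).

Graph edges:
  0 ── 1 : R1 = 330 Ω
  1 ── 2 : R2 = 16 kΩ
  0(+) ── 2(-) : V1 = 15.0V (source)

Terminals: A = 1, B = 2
Nodal analysis, taking node 2 as the 0 V reference.
Source V1 fixes V_0 = 15 V.
KCL at each unknown node (sum of currents leaving = 0; resistances in Ω):
  Node 1: (V_1 - 15)/330 + (V_1 - 0)/16000 = 0
Collecting terms: 0.003093 × V_1 = 0.04545  =>  V_1 = 14.7 V
The requested potential is V_1 = 14.7 V.

Final answer: V_1 = 14.7 V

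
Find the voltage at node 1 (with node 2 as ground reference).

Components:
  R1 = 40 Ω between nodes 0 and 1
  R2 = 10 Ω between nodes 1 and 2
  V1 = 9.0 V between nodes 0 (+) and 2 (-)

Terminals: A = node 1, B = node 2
Nodal analysis, taking node 2 as the 0 V reference.
Source V1 fixes V_0 = 9 V.
KCL at each unknown node (sum of currents leaving = 0; resistances in Ω):
  Node 1: (V_1 - 9)/40 + (V_1 - 0)/10 = 0
Collecting terms: 0.125 × V_1 = 0.225  =>  V_1 = 1.8 V
The requested potential is V_1 = 1.8 V.

Final answer: V_1 = 1.8 V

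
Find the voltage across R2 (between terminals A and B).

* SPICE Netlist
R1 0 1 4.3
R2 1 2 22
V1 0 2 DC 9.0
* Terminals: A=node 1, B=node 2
R1 and R2 are in series across V1 (node 0 → node 1 → node 2), and the output A–B is taken across R2, so this is a voltage divider.
Series current: I = V1/(R1 + R2) = 9/(4.3 + 22) = 9/26.3 = 0.3422 A
V_R2 = I × R2 = V1 × R2/(R1 + R2) = 9 × 22/26.3 = 7.529 V

Final answer: 7.529 V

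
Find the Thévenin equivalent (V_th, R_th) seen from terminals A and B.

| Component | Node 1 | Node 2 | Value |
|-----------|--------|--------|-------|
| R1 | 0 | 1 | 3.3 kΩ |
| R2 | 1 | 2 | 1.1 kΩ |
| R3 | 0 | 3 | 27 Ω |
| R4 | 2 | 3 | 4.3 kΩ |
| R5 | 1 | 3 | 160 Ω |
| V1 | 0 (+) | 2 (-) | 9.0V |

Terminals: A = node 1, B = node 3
Step 1 — V_th is the open-circuit voltage V_A - V_B (nothing connected across the terminals).
Nodal analysis, taking node 2 as the 0 V reference.
Source V1 fixes V_0 = 9 V.
KCL at each unknown node (sum of currents leaving = 0; resistances in Ω):
  Node 1: (V_1 - 9)/3300 + (V_1 - 0)/1100 + (V_1 - V_3)/160 = 0
  Node 3: (V_3 - 9)/27 + (V_3 - 0)/4300 + (V_3 - V_1)/160 = 0
Collecting terms (coefficients in siemens):
  0.007462·V_1 - 0.00625·V_3 = 0.002727
  0.04352·V_3 - 0.00625·V_1 = 0.3333
Determinant D = (0.007462)(0.04352) - (-0.00625)(-0.00625) = 0.0002857
V_1 = [(0.002727)(0.04352) - (-0.00625)(0.3333)]/D = 7.708 V
V_3 = [(0.007462)(0.3333) - (0.002727)(-0.00625)]/D = 8.766 V
V_th = V_1 - V_3 = 7.708 - 8.766 = -1.058 V
Step 2 — R_th: zero the source — replace V1 by a short circuit (node 2 merges into node 0) — and find the resistance seen between A (node 1) and B (node 3).
Reduce the network between node 1 (A) and node 3 (B) by series/parallel combination:
  Rp1 = R1 ‖ R2 (parallel, both between nodes 0 and 1) = 1/(1/3300 + 1/1100) = 825 Ω
  Rp2 = R3 ‖ R4 (parallel, both between nodes 0 and 3) = 1/(1/27 + 1/4300) = 26.83 Ω
  Rs1 = Rp1 + Rp2 (series, joined only at node 0) = 825 + 26.83 = 851.8 Ω
  Rp3 = R5 ‖ Rs1 (parallel, both between nodes 1 and 3) = 1/(1/160 + 1/851.8) = 134.7 Ω
R_th = 134.7 Ω

Final answer: V_th = -1.058 V, R_th = 134.7 Ω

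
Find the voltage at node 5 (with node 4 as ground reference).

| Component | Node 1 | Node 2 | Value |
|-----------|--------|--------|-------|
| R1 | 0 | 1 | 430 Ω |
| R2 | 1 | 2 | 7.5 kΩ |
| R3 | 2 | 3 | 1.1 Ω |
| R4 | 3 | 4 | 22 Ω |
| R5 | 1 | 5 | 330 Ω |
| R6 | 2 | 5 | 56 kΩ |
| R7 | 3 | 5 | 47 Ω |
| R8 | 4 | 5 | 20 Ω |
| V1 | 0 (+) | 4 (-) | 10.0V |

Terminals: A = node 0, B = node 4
Nodal analysis, taking node 4 as the 0 V reference.
Source V1 fixes V_0 = 10 V.
KCL at each unknown node (sum of currents leaving = 0; resistances in Ω):
  Node 1: (V_1 - 10)/430 + (V_1 - V_2)/7500 + (V_1 - V_5)/330 = 0
  Node 2: (V_2 - V_1)/7500 + (V_2 - V_3)/1.1 + (V_2 - V_5)/56000 = 0
  Node 3: (V_3 - V_2)/1.1 + (V_3 - 0)/22 + (V_3 - V_5)/47 = 0
  Node 5: (V_5 - V_1)/330 + (V_5 - V_2)/56000 + (V_5 - V_3)/47 + (V_5 - 0)/20 = 0
Collecting terms (coefficients in siemens):
  0.005489·V_1 - 0.0001333·V_2 - 0.00303·V_5 = 0.02326
  0.9092·V_2 - 0.0001333·V_1 - 0.9091·V_3 - 0.00001786·V_5 = 0
  0.9758·V_3 - 0.9091·V_2 - 0.02128·V_5 = 0
  0.07432·V_5 - 0.00303·V_1 - 0.00001786·V_2 - 0.02128·V_3 = 0
Solving these 4 simultaneous equations (Gaussian elimination) gives:
  V_1 = 4.348 V, V_2 = 0.07227 V, V_3 = 0.07164 V, V_5 = 0.1978 V
The requested potential is V_5 = 0.1978 V.

Final answer: V_5 = 0.1978 V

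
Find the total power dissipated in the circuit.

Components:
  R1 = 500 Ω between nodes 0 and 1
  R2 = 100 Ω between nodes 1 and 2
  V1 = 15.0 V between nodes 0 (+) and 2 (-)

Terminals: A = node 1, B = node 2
Nodal analysis, taking node 2 as the 0 V reference.
Source V1 fixes V_0 = 15 V.
KCL at each unknown node (sum of currents leaving = 0; resistances in Ω):
  Node 1: (V_1 - 15)/500 + (V_1 - 0)/100 = 0
Collecting terms: 0.012 × V_1 = 0.03  =>  V_1 = 2.5 V
Power in each resistor, P = (ΔV)²/R:
  P_R1 = (15 - 2.5)²/500 = 0.3125 W
  P_R2 = (2.5 - 0)²/100 = 0.0625 W
P_total = P_R1 + P_R2 = 0.375 W

Final answer: 0.375 W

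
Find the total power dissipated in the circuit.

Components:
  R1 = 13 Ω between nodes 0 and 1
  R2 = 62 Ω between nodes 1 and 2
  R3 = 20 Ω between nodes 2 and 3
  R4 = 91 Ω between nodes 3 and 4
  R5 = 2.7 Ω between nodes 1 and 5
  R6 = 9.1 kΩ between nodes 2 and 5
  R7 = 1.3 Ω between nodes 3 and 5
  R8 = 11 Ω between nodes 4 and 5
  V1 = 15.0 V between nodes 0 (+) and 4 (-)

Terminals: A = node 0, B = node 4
Nodal analysis, taking node 4 as the 0 V reference.
Source V1 fixes V_0 = 15 V.
KCL at each unknown node (sum of currents leaving = 0; resistances in Ω):
  Node 1: (V_1 - 15)/13 + (V_1 - V_2)/62 + (V_1 - V_5)/2.7 = 0
  Node 2: (V_2 - V_1)/62 + (V_2 - V_3)/20 + (V_2 - V_5)/9100 = 0
  Node 3: (V_3 - V_2)/20 + (V_3 - 0)/91 + (V_3 - V_5)/1.3 = 0
  Node 5: (V_5 - V_1)/2.7 + (V_5 - V_2)/9100 + (V_5 - V_3)/1.3 + (V_5 - 0)/11 = 0
Collecting terms (coefficients in siemens):
  0.4634·V_1 - 0.01613·V_2 - 0.3704·V_5 = 1.154
  0.06624·V_2 - 0.01613·V_1 - 0.05·V_3 - 0.0001099·V_5 = 0
  0.8302·V_3 - 0.05·V_2 - 0.7692·V_5 = 0
  1.231·V_5 - 0.3704·V_1 - 0.0001099·V_2 - 0.7692·V_3 = 0
Solving these 4 simultaneous equations (Gaussian elimination) gives:
  V_1 = 7.333 V, V_2 = 6.126 V, V_3 = 5.737 V, V_5 = 5.794 V
Power in each resistor, P = (ΔV)²/R:
  P_R1 = (15 - 7.333)²/13 = 4.521 W
  P_R2 = (7.333 - 6.126)²/62 = 0.02352 W
  P_R3 = (6.126 - 5.737)²/20 = 0.007559 W
  P_R4 = (5.737 - 0)²/91 = 0.3617 W
  P_R5 = (7.333 - 5.794)²/2.7 = 0.878 W
  P_R6 = (6.126 - 5.794)²/9100 = 0.00001212 W
  P_R7 = (5.737 - 5.794)²/1.3 = 0.002472 W
  P_R8 = (0 - 5.794)²/11 = 3.052 W
P_total = P_R1 + P_R2 + P_R3 + P_R4 + P_R5 + P_R6 + P_R7 + P_R8 = 8.846 W

Final answer: 8.846 W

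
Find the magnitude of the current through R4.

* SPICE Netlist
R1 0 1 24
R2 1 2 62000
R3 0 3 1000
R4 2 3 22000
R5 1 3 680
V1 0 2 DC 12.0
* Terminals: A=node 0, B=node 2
Nodal analysis, taking node 2 as the 0 V reference.
Source V1 fixes V_0 = 12 V.
KCL at each unknown node (sum of currents leaving = 0; resistances in Ω):
  Node 1: (V_1 - 12)/24 + (V_1 - 0)/62000 + (V_1 - V_3)/680 = 0
  Node 3: (V_3 - 12)/1000 + (V_3 - 0)/22000 + (V_3 - V_1)/680 = 0
Collecting terms (coefficients in siemens):
  0.04315·V_1 - 0.001471·V_3 = 0.5
  0.002516·V_3 - 0.001471·V_1 = 0.012
Determinant D = (0.04315)(0.002516) - (-0.001471)(-0.001471) = 0.0001064
V_1 = [(0.5)(0.002516) - (-0.001471)(0.012)]/D = 11.99 V
V_3 = [(0.04315)(0.012) - (0.5)(-0.001471)]/D = 11.78 V
I_R4 = (V_2 - V_3)/R4 = (0 - 11.78)/22000 = -0.0005353 A
|I_R4| = 0.0005353 A

Final answer: |I_R4| = 0.0005353 A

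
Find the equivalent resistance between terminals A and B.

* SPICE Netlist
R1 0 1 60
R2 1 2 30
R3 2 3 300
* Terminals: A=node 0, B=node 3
Reduce the network between node 0 (A) and node 3 (B) by series/parallel combination:
  Rs1 = R1 + R2 (series, joined only at node 1) = 60 + 30 = 90 Ω
  Rs2 = R3 + Rs1 (series, joined only at node 2) = 300 + 90 = 390 Ω
R_eq = 390 Ω

Final answer: 390 Ω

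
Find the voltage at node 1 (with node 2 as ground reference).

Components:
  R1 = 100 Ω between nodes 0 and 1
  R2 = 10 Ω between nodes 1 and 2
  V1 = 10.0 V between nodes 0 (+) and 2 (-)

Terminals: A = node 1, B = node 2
Nodal analysis, taking node 2 as the 0 V reference.
Source V1 fixes V_0 = 10 V.
KCL at each unknown node (sum of currents leaving = 0; resistances in Ω):
  Node 1: (V_1 - 10)/100 + (V_1 - 0)/10 = 0
Collecting terms: 0.11 × V_1 = 0.1  =>  V_1 = 0.9091 V
The requested potential is V_1 = 0.9091 V.

Final answer: V_1 = 0.9091 V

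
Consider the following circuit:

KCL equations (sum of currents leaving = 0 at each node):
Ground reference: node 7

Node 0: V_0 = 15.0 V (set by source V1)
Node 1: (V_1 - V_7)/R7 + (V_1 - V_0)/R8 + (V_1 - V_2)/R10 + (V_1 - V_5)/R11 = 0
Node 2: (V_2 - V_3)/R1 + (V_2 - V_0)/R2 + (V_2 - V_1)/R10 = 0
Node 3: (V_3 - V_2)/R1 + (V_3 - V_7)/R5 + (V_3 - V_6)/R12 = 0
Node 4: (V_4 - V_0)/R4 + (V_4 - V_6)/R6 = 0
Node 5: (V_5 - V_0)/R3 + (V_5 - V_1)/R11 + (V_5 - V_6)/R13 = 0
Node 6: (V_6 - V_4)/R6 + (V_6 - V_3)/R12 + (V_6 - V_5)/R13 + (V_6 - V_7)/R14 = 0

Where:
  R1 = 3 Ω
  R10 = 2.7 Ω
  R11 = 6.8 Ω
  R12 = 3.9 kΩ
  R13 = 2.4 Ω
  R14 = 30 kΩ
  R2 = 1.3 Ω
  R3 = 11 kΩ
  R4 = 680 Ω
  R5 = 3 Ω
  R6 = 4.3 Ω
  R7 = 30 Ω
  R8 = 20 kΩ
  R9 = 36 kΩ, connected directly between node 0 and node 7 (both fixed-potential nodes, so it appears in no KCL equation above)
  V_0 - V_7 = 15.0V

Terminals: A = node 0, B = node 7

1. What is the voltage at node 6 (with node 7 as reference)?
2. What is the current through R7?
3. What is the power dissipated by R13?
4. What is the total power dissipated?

Nodal analysis, taking node 7 as the 0 V reference.
Source V1 fixes V_0 = 15 V.
KCL at each unknown node (sum of currents leaving = 0; resistances in Ω):
  Node 1: (V_1 - 0)/30 + (V_1 - 15)/20000 + (V_1 - V_2)/2.7 + (V_1 - V_5)/6.8 = 0
  Node 2: (V_2 - V_3)/3 + (V_2 - 15)/1.3 + (V_2 - V_1)/2.7 = 0
  Node 3: (V_3 - V_2)/3 + (V_3 - 0)/3 + (V_3 - V_6)/3900 = 0
  Node 4: (V_4 - 15)/680 + (V_4 - V_6)/4.3 = 0
  Node 5: (V_5 - 15)/11000 + (V_5 - V_1)/6.8 + (V_5 - V_6)/2.4 = 0
  Node 6: (V_6 - V_4)/4.3 + (V_6 - V_3)/3900 + (V_6 - V_5)/2.4 + (V_6 - 0)/30000 = 0
Collecting terms (coefficients in siemens):
  0.5508·V_1 - 0.3704·V_2 - 0.1471·V_5 = 0.00075
  1.473·V_2 - 0.3704·V_1 - 0.3333·V_3 = 11.54
  0.6669·V_3 - 0.3333·V_2 - 0.0002564·V_6 = 0
  0.234·V_4 - 0.2326·V_6 = 0.02206
  0.5638·V_5 - 0.1471·V_1 - 0.4167·V_6 = 0.001364
  0.6495·V_6 - 0.0002564·V_3 - 0.2326·V_4 - 0.4167·V_5 = 0
Solving these 6 simultaneous equations (Gaussian elimination) gives:
  V_1 = 10.97 V, V_2 = 11.94 V, V_3 = 5.974 V, V_4 = 11.04 V
  V_5 = 11 V, V_6 = 11.01 V
Part 1:
  Read off the nodal solution: V_6 = 11.01 V
Part 2:
  I_R7 = (V_1 - V_7)/R7 = (10.97 - 0)/30 = 0.3656 A
  Magnitude: I_R7 = 0.3656 A
Part 3:
  I_R13 = (V_5 - V_6)/R13 = (11 - 11.01)/2.4 = -0.004172 A
  P_R13 = I_R13² × R13 = (-0.004172)² × 2.4 = 0.00004177 W
Part 4:
  Power in each resistor, P = (ΔV)²/R:
    P_R1 = (11.94 - 5.974)²/3 = 11.88 W
    P_R2 = (15 - 11.94)²/1.3 = 7.185 W
    P_R3 = (15 - 11)²/11000 = 0.001454 W
    P_R4 = (15 - 11.04)²/680 = 0.02312 W
    P_R5 = (5.974 - 0)²/3 = 11.9 W
    P_R6 = (11.04 - 11.01)²/4.3 = 0.0001462 W
    P_R7 = (10.97 - 0)²/30 = 4.011 W
    P_R8 = (15 - 10.97)²/20000 = 0.0008123 W
    P_R9 = (15 - 0)²/36000 = 0.00625 W
    P_R10 = (10.97 - 11.94)²/2.7 = 0.3517 W
    P_R11 = (10.97 - 11)²/6.8 = 0.0001399 W
    P_R12 = (5.974 - 11.01)²/3900 = 0.006504 W
    P_R13 = (11 - 11.01)²/2.4 = 0.00004177 W
    P_R14 = (11.01 - 0)²/30000 = 0.004041 W
  P_total = P_R1 + P_R2 + P_R3 + P_R4 + P_R5 + P_R6 + P_R7 + P_R8 + P_R9 + P_R10 + P_R11 + P_R12 + P_R13 + P_R14 = 35.37 W

Final answers:
1. V_6 = 11.01 V
2. I_R7 = 0.3656 A
3. P_R13 = 4.177e-05 W
4. P_total = 35.37 W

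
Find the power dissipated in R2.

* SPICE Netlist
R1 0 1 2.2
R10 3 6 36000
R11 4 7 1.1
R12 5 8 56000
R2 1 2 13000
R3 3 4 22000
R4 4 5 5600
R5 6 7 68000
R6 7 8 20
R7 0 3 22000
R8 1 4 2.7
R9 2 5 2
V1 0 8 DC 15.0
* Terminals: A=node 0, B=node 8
Nodal analysis, taking node 8 as the 0 V reference.
Source V1 fixes V_0 = 15 V.
KCL at each unknown node (sum of currents leaving = 0; resistances in Ω):
  Node 1: (V_1 - 15)/2.2 + (V_1 - V_2)/13000 + (V_1 - V_4)/2.7 = 0
  Node 2: (V_2 - V_1)/13000 + (V_2 - V_5)/2 = 0
  Node 3: (V_3 - V_4)/22000 + (V_3 - 15)/22000 + (V_3 - V_6)/36000 = 0
  Node 4: (V_4 - V_3)/22000 + (V_4 - V_5)/5600 + (V_4 - V_1)/2.7 + (V_4 - V_7)/1.1 = 0
  Node 5: (V_5 - V_4)/5600 + (V_5 - V_2)/2 + (V_5 - 0)/56000 = 0
  Node 6: (V_6 - V_7)/68000 + (V_6 - V_3)/36000 = 0
  Node 7: (V_7 - V_6)/68000 + (V_7 - 0)/20 + (V_7 - V_4)/1.1 = 0
Collecting terms (coefficients in siemens):
  0.825·V_1 - 0.00007692·V_2 - 0.3704·V_4 = 6.818
  0.5001·V_2 - 0.00007692·V_1 - 0.5·V_5 = 0
  0.0001187·V_3 - 0.00004545·V_4 - 0.00002778·V_6 = 0.0006818
  1.28·V_4 - 0.3704·V_1 - 0.00004545·V_3 - 0.0001786·V_5 - 0.9091·V_7 = 0
  0.5002·V_5 - 0.5·V_2 - 0.0001786·V_4 = 0
  0.00004248·V_6 - 0.00002778·V_3 - 0.00001471·V_7 = 0
  0.9591·V_7 - 0.9091·V_4 - 0.00001471·V_6 = 0
Solving these 7 simultaneous equations (Gaussian elimination) gives:
  V_1 = 13.73 V, V_2 = 11.82 V, V_3 = 13.39 V, V_4 = 12.17 V
  V_5 = 11.82 V, V_6 = 12.75 V, V_7 = 11.54 V
I_R2 = (V_1 - V_2)/R2 = (13.73 - 11.82)/13000 = 0.0001473 A
P_R2 = I_R2² × R2 = (0.0001473)² × 13000 = 0.0002819 W

Final answer: 0.0002819 W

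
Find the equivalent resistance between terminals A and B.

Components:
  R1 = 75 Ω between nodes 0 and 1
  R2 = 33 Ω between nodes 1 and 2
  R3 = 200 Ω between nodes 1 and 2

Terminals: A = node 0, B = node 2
Reduce the network between node 0 (A) and node 2 (B) by series/parallel combination:
  Rp1 = R2 ‖ R3 (parallel, both between nodes 1 and 2) = 1/(1/33 + 1/200) = 28.33 Ω
  Rs1 = R1 + Rp1 (series, joined only at node 1) = 75 + 28.33 = 103.3 Ω
R_eq = 103.3 Ω

Final answer: 103.3 Ω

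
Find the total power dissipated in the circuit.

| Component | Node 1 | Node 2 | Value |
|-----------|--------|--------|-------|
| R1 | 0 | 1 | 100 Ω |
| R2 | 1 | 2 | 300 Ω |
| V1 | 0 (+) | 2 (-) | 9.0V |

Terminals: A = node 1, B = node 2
Nodal analysis, taking node 2 as the 0 V reference.
Source V1 fixes V_0 = 9 V.
KCL at each unknown node (sum of currents leaving = 0; resistances in Ω):
  Node 1: (V_1 - 9)/100 + (V_1 - 0)/300 = 0
Collecting terms: 0.01333 × V_1 = 0.09  =>  V_1 = 6.75 V
Power in each resistor, P = (ΔV)²/R:
  P_R1 = (9 - 6.75)²/100 = 0.05063 W
  P_R2 = (6.75 - 0)²/300 = 0.1519 W
P_total = P_R1 + P_R2 = 0.2025 W

Final answer: 0.2025 W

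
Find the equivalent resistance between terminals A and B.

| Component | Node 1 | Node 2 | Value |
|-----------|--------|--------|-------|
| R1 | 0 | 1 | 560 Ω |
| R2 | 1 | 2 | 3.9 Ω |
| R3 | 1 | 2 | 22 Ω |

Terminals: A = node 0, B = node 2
Reduce the network between node 0 (A) and node 2 (B) by series/parallel combination:
  Rp1 = R2 ‖ R3 (parallel, both between nodes 1 and 2) = 1/(1/3.9 + 1/22) = 3.313 Ω
  Rs1 = R1 + Rp1 (series, joined only at node 1) = 560 + 3.313 = 563.3 Ω
R_eq = 563.3 Ω

Final answer: 563.3 Ω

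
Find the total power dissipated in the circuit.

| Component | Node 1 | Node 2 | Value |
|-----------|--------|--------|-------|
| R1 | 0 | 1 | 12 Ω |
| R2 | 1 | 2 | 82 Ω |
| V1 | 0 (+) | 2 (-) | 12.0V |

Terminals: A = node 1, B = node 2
Nodal analysis, taking node 2 as the 0 V reference.
Source V1 fixes V_0 = 12 V.
KCL at each unknown node (sum of currents leaving = 0; resistances in Ω):
  Node 1: (V_1 - 12)/12 + (V_1 - 0)/82 = 0
Collecting terms: 0.09553 × V_1 = 1  =>  V_1 = 10.47 V
Power in each resistor, P = (ΔV)²/R:
  P_R1 = (12 - 10.47)²/12 = 0.1956 W
  P_R2 = (10.47 - 0)²/82 = 1.336 W
P_total = P_R1 + P_R2 = 1.532 W

Final answer: 1.532 W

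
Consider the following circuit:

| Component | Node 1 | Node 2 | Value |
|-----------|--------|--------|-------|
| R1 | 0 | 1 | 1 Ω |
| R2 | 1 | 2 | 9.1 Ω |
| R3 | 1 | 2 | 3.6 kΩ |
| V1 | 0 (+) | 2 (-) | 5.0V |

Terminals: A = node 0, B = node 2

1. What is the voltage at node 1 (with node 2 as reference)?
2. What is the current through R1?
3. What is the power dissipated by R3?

Nodal analysis, taking node 2 as the 0 V reference.
Source V1 fixes V_0 = 5 V.
KCL at each unknown node (sum of currents leaving = 0; resistances in Ω):
  Node 1: (V_1 - 5)/1 + (V_1 - 0)/9.1 + (V_1 - 0)/3600 = 0
Collecting terms: 1.11 × V_1 = 5  =>  V_1 = 4.504 V
Part 1:
  Read off the nodal solution: V_1 = 4.504 V
Part 2:
  I_R1 = (V_0 - V_1)/R1 = (5 - 4.504)/1 = 0.4962 A
  Magnitude: I_R1 = 0.4962 A
Part 3:
  I_R3 = (V_1 - V_2)/R3 = (4.504 - 0)/3600 = 0.001251 A
  P_R3 = I_R3² × R3 = (0.001251)² × 3600 = 0.005635 W

Final answers:
1. V_1 = 4.504 V
2. I_R1 = 0.4962 A
3. P_R3 = 0.005635 W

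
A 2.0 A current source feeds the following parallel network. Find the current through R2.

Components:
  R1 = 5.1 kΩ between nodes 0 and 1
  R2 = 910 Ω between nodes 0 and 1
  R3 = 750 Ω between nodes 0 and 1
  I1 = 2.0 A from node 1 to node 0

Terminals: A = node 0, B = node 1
All resistors sit directly between nodes 0 and 1, so they are in parallel and share one voltage V; the full source current 2 A splits among them.
1/R_par = 1/5100 + 1/910 + 1/750 = 0.002628 S  =>  R_par = 380.5 Ω
V = I × R_par = 2 × 380.5 = 760.9 V
I_R2 = V/R2 = 760.9/910 = 0.8362 A

Final answer: 0.8362 A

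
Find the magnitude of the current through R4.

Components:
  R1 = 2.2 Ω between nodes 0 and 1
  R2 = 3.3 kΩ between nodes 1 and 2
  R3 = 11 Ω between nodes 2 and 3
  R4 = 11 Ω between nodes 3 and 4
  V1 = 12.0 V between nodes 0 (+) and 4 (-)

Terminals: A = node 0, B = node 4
Nodal analysis, taking node 4 as the 0 V reference.
Source V1 fixes V_0 = 12 V.
KCL at each unknown node (sum of currents leaving = 0; resistances in Ω):
  Node 1: (V_1 - 12)/2.2 + (V_1 - V_2)/3300 = 0
  Node 2: (V_2 - V_1)/3300 + (V_2 - V_3)/11 = 0
  Node 3: (V_3 - V_2)/11 + (V_3 - 0)/11 = 0
Collecting terms (coefficients in siemens):
  0.4548·V_1 - 0.000303·V_2 = 5.455
  0.09121·V_2 - 0.000303·V_1 - 0.09091·V_3 = 0
  0.1818·V_3 - 0.09091·V_2 = 0
Solving these 3 simultaneous equations (Gaussian elimination) gives:
  V_1 = 11.99 V, V_2 = 0.07942 V, V_3 = 0.03971 V
I_R4 = (V_3 - V_4)/R4 = (0.03971 - 0)/11 = 0.00361 A
|I_R4| = 0.00361 A

Final answer: |I_R4| = 0.00361 A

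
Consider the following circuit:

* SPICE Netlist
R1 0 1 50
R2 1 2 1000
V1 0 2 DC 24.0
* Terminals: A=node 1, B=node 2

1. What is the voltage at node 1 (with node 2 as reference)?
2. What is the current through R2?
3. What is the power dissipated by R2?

Nodal analysis, taking node 2 as the 0 V reference.
Source V1 fixes V_0 = 24 V.
KCL at each unknown node (sum of currents leaving = 0; resistances in Ω):
  Node 1: (V_1 - 24)/50 + (V_1 - 0)/1000 = 0
Collecting terms: 0.021 × V_1 = 0.48  =>  V_1 = 22.86 V
Part 1:
  Read off the nodal solution: V_1 = 22.86 V
Part 2:
  I_R2 = (V_1 - V_2)/R2 = (22.86 - 0)/1000 = 0.02286 A
  Magnitude: I_R2 = 0.02286 A
Part 3:
  I_R2 = (V_1 - V_2)/R2 = (22.86 - 0)/1000 = 0.02286 A
  P_R2 = I_R2² × R2 = (0.02286)² × 1000 = 0.5224 W

Final answers:
1. V_1 = 22.86 V
2. I_R2 = 0.02286 A
3. P_R2 = 0.5224 W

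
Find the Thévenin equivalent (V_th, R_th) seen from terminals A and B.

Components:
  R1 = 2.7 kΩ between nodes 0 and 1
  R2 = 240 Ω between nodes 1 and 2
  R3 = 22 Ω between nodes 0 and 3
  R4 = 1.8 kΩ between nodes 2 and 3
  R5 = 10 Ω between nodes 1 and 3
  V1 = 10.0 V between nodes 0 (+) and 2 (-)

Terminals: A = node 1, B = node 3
Step 1 — V_th is the open-circuit voltage V_A - V_B (nothing connected across the terminals).
Nodal analysis, taking node 2 as the 0 V reference.
Source V1 fixes V_0 = 10 V.
KCL at each unknown node (sum of currents leaving = 0; resistances in Ω):
  Node 1: (V_1 - 10)/2700 + (V_1 - 0)/240 + (V_1 - V_3)/10 = 0
  Node 3: (V_3 - 10)/22 + (V_3 - 0)/1800 + (V_3 - V_1)/10 = 0
Collecting terms (coefficients in siemens):
  0.1045·V_1 - 0.1·V_3 = 0.003704
  0.146·V_3 - 0.1·V_1 = 0.4545
Determinant D = (0.1045)(0.146) - (-0.1)(-0.1) = 0.005263
V_1 = [(0.003704)(0.146) - (-0.1)(0.4545)]/D = 8.739 V
V_3 = [(0.1045)(0.4545) - (0.003704)(-0.1)]/D = 9.098 V
V_th = V_1 - V_3 = 8.739 - 9.098 = -0.3594 V
Step 2 — R_th: zero the source — replace V1 by a short circuit (node 2 merges into node 0) — and find the resistance seen between A (node 1) and B (node 3).
Reduce the network between node 1 (A) and node 3 (B) by series/parallel combination:
  Rp1 = R1 ‖ R2 (parallel, both between nodes 0 and 1) = 1/(1/2700 + 1/240) = 220.4 Ω
  Rp2 = R3 ‖ R4 (parallel, both between nodes 0 and 3) = 1/(1/22 + 1/1800) = 21.73 Ω
  Rs1 = Rp1 + Rp2 (series, joined only at node 0) = 220.4 + 21.73 = 242.1 Ω
  Rp3 = R5 ‖ Rs1 (parallel, both between nodes 1 and 3) = 1/(1/10 + 1/242.1) = 9.603 Ω
R_th = 9.603 Ω

Final answer: V_th = -0.3594 V, R_th = 9.603 Ω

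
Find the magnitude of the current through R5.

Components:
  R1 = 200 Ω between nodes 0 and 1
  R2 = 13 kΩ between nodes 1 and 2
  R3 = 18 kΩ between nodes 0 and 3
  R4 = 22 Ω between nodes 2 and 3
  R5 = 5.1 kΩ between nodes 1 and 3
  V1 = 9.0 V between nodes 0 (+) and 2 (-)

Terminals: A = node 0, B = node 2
Nodal analysis, taking node 2 as the 0 V reference.
Source V1 fixes V_0 = 9 V.
KCL at each unknown node (sum of currents leaving = 0; resistances in Ω):
  Node 1: (V_1 - 9)/200 + (V_1 - 0)/13000 + (V_1 - V_3)/5100 = 0
  Node 3: (V_3 - 9)/18000 + (V_3 - 0)/22 + (V_3 - V_1)/5100 = 0
Collecting terms (coefficients in siemens):
  0.005273·V_1 - 0.0001961·V_3 = 0.045
  0.04571·V_3 - 0.0001961·V_1 = 0.0005
Determinant D = (0.005273)(0.04571) - (-0.0001961)(-0.0001961) = 0.000241
V_1 = [(0.045)(0.04571) - (-0.0001961)(0.0005)]/D = 8.536 V
V_3 = [(0.005273)(0.0005) - (0.045)(-0.0001961)]/D = 0.04756 V
I_R5 = (V_1 - V_3)/R5 = (8.536 - 0.04756)/5100 = 0.001664 A
|I_R5| = 0.001664 A

Final answer: |I_R5| = 0.001664 A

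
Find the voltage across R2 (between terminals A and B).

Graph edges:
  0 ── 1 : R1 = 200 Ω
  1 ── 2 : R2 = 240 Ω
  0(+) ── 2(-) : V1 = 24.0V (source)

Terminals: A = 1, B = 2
R1 and R2 are in series across V1 (node 0 → node 1 → node 2), and the output A–B is taken across R2, so this is a voltage divider.
Series current: I = V1/(R1 + R2) = 24/(200 + 240) = 24/440 = 0.05455 A
V_R2 = I × R2 = V1 × R2/(R1 + R2) = 24 × 240/440 = 13.09 V

Final answer: 13.09 V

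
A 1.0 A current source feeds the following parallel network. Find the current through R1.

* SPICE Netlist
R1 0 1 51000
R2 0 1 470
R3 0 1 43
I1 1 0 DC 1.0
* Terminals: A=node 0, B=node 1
All resistors sit directly between nodes 0 and 1, so they are in parallel and share one voltage V; the full source current 1 A splits among them.
1/R_par = 1/51000 + 1/470 + 1/43 = 0.0254 S  =>  R_par = 39.37 Ω
V = I × R_par = 1 × 39.37 = 39.37 V
I_R1 = V/R1 = 39.37/51000 = 0.0007719 A

Final answer: 0.0007719 A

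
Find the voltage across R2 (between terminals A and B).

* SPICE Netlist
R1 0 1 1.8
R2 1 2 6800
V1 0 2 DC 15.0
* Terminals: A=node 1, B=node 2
R1 and R2 are in series across V1 (node 0 → node 1 → node 2), and the output A–B is taken across R2, so this is a voltage divider.
Series current: I = V1/(R1 + R2) = 15/(1.8 + 6800) = 15/6802 = 0.002205 A
V_R2 = I × R2 = V1 × R2/(R1 + R2) = 15 × 6800/6802 = 15 V

Final answer: 15 V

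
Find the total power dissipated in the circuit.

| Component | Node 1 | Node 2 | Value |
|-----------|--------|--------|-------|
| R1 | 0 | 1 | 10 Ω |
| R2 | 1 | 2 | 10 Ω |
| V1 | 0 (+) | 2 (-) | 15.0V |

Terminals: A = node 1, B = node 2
Nodal analysis, taking node 2 as the 0 V reference.
Source V1 fixes V_0 = 15 V.
KCL at each unknown node (sum of currents leaving = 0; resistances in Ω):
  Node 1: (V_1 - 15)/10 + (V_1 - 0)/10 = 0
Collecting terms: 0.2 × V_1 = 1.5  =>  V_1 = 7.5 V
Power in each resistor, P = (ΔV)²/R:
  P_R1 = (15 - 7.5)²/10 = 5.625 W
  P_R2 = (7.5 - 0)²/10 = 5.625 W
P_total = P_R1 + P_R2 = 11.25 W

Final answer: 11.25 W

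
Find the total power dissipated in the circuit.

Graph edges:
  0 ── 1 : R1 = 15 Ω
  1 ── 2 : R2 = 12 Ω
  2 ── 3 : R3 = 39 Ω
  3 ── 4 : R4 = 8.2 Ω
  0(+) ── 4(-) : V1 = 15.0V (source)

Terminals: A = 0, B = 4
Nodal analysis, taking node 4 as the 0 V reference.
Source V1 fixes V_0 = 15 V.
KCL at each unknown node (sum of currents leaving = 0; resistances in Ω):
  Node 1: (V_1 - 15)/15 + (V_1 - V_2)/12 = 0
  Node 2: (V_2 - V_1)/12 + (V_2 - V_3)/39 = 0
  Node 3: (V_3 - V_2)/39 + (V_3 - 0)/8.2 = 0
Collecting terms (coefficients in siemens):
  0.15·V_1 - 0.08333·V_2 = 1
  0.109·V_2 - 0.08333·V_1 - 0.02564·V_3 = 0
  0.1476·V_3 - 0.02564·V_2 = 0
Solving these 3 simultaneous equations (Gaussian elimination) gives:
  V_1 = 11.97 V, V_2 = 9.542 V, V_3 = 1.658 V
Power in each resistor, P = (ΔV)²/R:
  P_R1 = (15 - 11.97)²/15 = 0.613 W
  P_R2 = (11.97 - 9.542)²/12 = 0.4904 W
  P_R3 = (9.542 - 1.658)²/39 = 1.594 W
  P_R4 = (1.658 - 0)²/8.2 = 0.3351 W
P_total = P_R1 + P_R2 + P_R3 + P_R4 = 3.032 W

Final answer: 3.032 W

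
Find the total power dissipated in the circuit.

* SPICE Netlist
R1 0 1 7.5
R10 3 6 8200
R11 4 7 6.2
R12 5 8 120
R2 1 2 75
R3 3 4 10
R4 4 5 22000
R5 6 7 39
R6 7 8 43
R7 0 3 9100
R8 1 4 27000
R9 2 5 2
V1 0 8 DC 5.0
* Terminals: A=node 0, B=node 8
Nodal analysis, taking node 8 as the 0 V reference.
Source V1 fixes V_0 = 5 V.
KCL at each unknown node (sum of currents leaving = 0; resistances in Ω):
  Node 1: (V_1 - 5)/7.5 + (V_1 - V_2)/75 + (V_1 - V_4)/27000 = 0
  Node 2: (V_2 - V_1)/75 + (V_2 - V_5)/2 = 0
  Node 3: (V_3 - V_4)/10 + (V_3 - 5)/9100 + (V_3 - V_6)/8200 = 0
  Node 4: (V_4 - V_3)/10 + (V_4 - V_5)/22000 + (V_4 - V_1)/27000 + (V_4 - V_7)/6.2 = 0
  Node 5: (V_5 - V_4)/22000 + (V_5 - V_2)/2 + (V_5 - 0)/120 = 0
  Node 6: (V_6 - V_7)/39 + (V_6 - V_3)/8200 = 0
  Node 7: (V_7 - V_6)/39 + (V_7 - 0)/43 + (V_7 - V_4)/6.2 = 0
Collecting terms (coefficients in siemens):
  0.1467·V_1 - 0.01333·V_2 - 0.00003704·V_4 = 0.6667
  0.5133·V_2 - 0.01333·V_1 - 0.5·V_5 = 0
  0.1002·V_3 - 0.1·V_4 - 0.000122·V_6 = 0.0005495
  0.2614·V_4 - 0.00003704·V_1 - 0.1·V_3 - 0.00004545·V_5 - 0.1613·V_7 = 0
  0.5084·V_5 - 0.5·V_2 - 0.00004545·V_4 = 0
  0.02576·V_6 - 0.000122·V_3 - 0.02564·V_7 = 0
  0.2102·V_7 - 0.1613·V_4 - 0.02564·V_6 = 0
Solving these 7 simultaneous equations (Gaussian elimination) gives:
  V_1 = 4.815 V, V_2 = 2.976 V, V_3 = 0.04735 V, V_4 = 0.04192 V
  V_5 = 2.927 V, V_6 = 0.03669 V, V_7 = 0.03664 V
Power in each resistor, P = (ΔV)²/R:
  P_R1 = (5 - 4.815)²/7.5 = 0.004575 W
  P_R2 = (4.815 - 2.976)²/75 = 0.04509 W
  P_R3 = (0.04735 - 0.04192)²/10 = 0.000002948 W
  P_R4 = (0.04192 - 2.927)²/22000 = 0.0003783 W
  P_R5 = (0.03669 - 0.03664)²/39 = 0.00000000006584 W
  P_R6 = (0.03664 - 0)²/43 = 0.00003122 W
  P_R7 = (5 - 0.04735)²/9100 = 0.002695 W
  P_R8 = (4.815 - 0.04192)²/27000 = 0.0008437 W
  P_R9 = (2.976 - 2.927)²/2 = 0.001202 W
  P_R10 = (0.04735 - 0.03669)²/8200 = 0.00000001384 W
  P_R11 = (0.04192 - 0.03664)²/6.2 = 0.000004488 W
  P_R12 = (2.927 - 0)²/120 = 0.07138 W
P_total = P_R1 + P_R2 + P_R3 + P_R4 + P_R5 + P_R6 + P_R7 + P_R8 + P_R9 + P_R10 + P_R11 + P_R12 = 0.1262 W

Final answer: 0.1262 W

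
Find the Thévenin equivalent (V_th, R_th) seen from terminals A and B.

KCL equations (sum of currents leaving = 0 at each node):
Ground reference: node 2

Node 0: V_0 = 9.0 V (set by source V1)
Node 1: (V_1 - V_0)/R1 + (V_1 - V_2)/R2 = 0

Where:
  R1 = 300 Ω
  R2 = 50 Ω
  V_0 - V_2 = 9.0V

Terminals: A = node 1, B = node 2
Step 1 — V_th is the open-circuit voltage V_A - V_B (nothing connected across the terminals).
Nodal analysis, taking node 2 as the 0 V reference.
Source V1 fixes V_0 = 9 V.
KCL at each unknown node (sum of currents leaving = 0; resistances in Ω):
  Node 1: (V_1 - 9)/300 + (V_1 - 0)/50 = 0
Collecting terms: 0.02333 × V_1 = 0.03  =>  V_1 = 1.286 V
V_th = V_1 - V_2 = 1.286 - 0 = 1.286 V
Step 2 — R_th: zero the source — replace V1 by a short circuit (node 2 merges into node 0) — and find the resistance seen between A (node 1) and B (node 0).
Reduce the network between node 1 (A) and node 0 (B) by series/parallel combination:
  Rp1 = R1 ‖ R2 (parallel, both between nodes 0 and 1) = 1/(1/300 + 1/50) = 42.86 Ω
R_th = 42.86 Ω

Final answer: V_th = 1.286 V, R_th = 42.86 Ω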